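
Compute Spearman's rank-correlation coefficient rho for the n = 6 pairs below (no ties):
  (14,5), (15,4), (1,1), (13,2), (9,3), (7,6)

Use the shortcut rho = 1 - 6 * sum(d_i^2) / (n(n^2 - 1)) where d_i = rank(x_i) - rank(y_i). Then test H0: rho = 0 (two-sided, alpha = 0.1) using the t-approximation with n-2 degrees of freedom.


Step 1: Rank x and y separately (midranks; no ties here).
rank(x): 14->5, 15->6, 1->1, 13->4, 9->3, 7->2
rank(y): 5->5, 4->4, 1->1, 2->2, 3->3, 6->6
Step 2: d_i = R_x(i) - R_y(i); compute d_i^2.
  (5-5)^2=0, (6-4)^2=4, (1-1)^2=0, (4-2)^2=4, (3-3)^2=0, (2-6)^2=16
sum(d^2) = 24.
Step 3: rho = 1 - 6*24 / (6*(6^2 - 1)) = 1 - 144/210 = 0.314286.
Step 4: Under H0, t = rho * sqrt((n-2)/(1-rho^2)) = 0.6621 ~ t(4).
Step 5: Two-sided p-value from the t-distribution with 4 df = 0.544093.
Step 6: alpha = 0.1. fail to reject H0.

rho = 0.3143, p = 0.544093, fail to reject H0 at alpha = 0.1.


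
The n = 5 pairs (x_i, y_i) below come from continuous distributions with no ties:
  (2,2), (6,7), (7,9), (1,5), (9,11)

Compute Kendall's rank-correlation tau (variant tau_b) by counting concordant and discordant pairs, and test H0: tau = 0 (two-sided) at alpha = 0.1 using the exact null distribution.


Step 1: Enumerate the 10 unordered pairs (i,j) with i<j and classify each by sign(x_j-x_i) * sign(y_j-y_i).
  (1,2):dx=+4,dy=+5->C; (1,3):dx=+5,dy=+7->C; (1,4):dx=-1,dy=+3->D; (1,5):dx=+7,dy=+9->C
  (2,3):dx=+1,dy=+2->C; (2,4):dx=-5,dy=-2->C; (2,5):dx=+3,dy=+4->C; (3,4):dx=-6,dy=-4->C
  (3,5):dx=+2,dy=+2->C; (4,5):dx=+8,dy=+6->C
Step 2: C = 9, D = 1, total pairs = 10.
Step 3: tau = (C - D)/(n(n-1)/2) = (9 - 1)/10 = 0.800000.
Step 4: Exact two-sided p-value (enumerate n! = 120 permutations of y under H0): p = 0.083333.
Step 5: alpha = 0.1. reject H0.

tau_b = 0.8000 (C=9, D=1), p = 0.083333, reject H0.


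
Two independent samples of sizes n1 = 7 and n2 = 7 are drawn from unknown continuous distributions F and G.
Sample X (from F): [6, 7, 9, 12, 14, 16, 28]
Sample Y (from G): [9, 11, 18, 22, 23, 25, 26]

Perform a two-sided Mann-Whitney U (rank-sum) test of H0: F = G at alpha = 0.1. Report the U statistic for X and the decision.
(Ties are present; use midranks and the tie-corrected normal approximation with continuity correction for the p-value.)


Step 1: Combine and sort all 14 observations; assign midranks.
sorted (value, group): (6,X), (7,X), (9,X), (9,Y), (11,Y), (12,X), (14,X), (16,X), (18,Y), (22,Y), (23,Y), (25,Y), (26,Y), (28,X)
ranks: 6->1, 7->2, 9->3.5, 9->3.5, 11->5, 12->6, 14->7, 16->8, 18->9, 22->10, 23->11, 25->12, 26->13, 28->14
Step 2: Rank sum for X: R1 = 1 + 2 + 3.5 + 6 + 7 + 8 + 14 = 41.5.
Step 3: U_X = R1 - n1(n1+1)/2 = 41.5 - 7*8/2 = 41.5 - 28 = 13.5.
       U_Y = n1*n2 - U_X = 49 - 13.5 = 35.5.
Step 4: Ties are present, so use the tie-corrected normal approximation (with continuity correction) for the p-value.
Step 5: p-value = 0.179234; compare to alpha = 0.1. fail to reject H0.

U_X = 13.5, p = 0.179234, fail to reject H0 at alpha = 0.1.


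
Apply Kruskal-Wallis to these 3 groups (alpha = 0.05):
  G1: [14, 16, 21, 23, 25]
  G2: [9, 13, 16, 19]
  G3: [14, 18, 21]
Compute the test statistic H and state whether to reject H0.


Step 1: Combine all N = 12 observations and assign midranks.
sorted (value, group, rank): (9,G2,1), (13,G2,2), (14,G1,3.5), (14,G3,3.5), (16,G1,5.5), (16,G2,5.5), (18,G3,7), (19,G2,8), (21,G1,9.5), (21,G3,9.5), (23,G1,11), (25,G1,12)
Step 2: Sum ranks within each group.
R_1 = 41.5 (n_1 = 5)
R_2 = 16.5 (n_2 = 4)
R_3 = 20 (n_3 = 3)
Step 3: H = 12/(N(N+1)) * sum(R_i^2/n_i) - 3(N+1)
     = 12/(12*13) * (41.5^2/5 + 16.5^2/4 + 20^2/3) - 3*13
     = 0.076923 * 545.846 - 39
     = 2.988141.
Step 4: Ties present; correction factor C = 1 - 18/(12^3 - 12) = 0.989510. Corrected H = 2.988141 / 0.989510 = 3.019817.
Step 5: Under H0, H ~ chi^2(2); p-value = 0.220930.
Step 6: alpha = 0.05. fail to reject H0.

H = 3.0198, df = 2, p = 0.220930, fail to reject H0.


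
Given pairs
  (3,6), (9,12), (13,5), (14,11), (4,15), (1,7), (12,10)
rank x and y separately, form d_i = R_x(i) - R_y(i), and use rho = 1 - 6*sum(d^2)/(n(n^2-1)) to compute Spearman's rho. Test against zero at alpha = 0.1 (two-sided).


Step 1: Rank x and y separately (midranks; no ties here).
rank(x): 3->2, 9->4, 13->6, 14->7, 4->3, 1->1, 12->5
rank(y): 6->2, 12->6, 5->1, 11->5, 15->7, 7->3, 10->4
Step 2: d_i = R_x(i) - R_y(i); compute d_i^2.
  (2-2)^2=0, (4-6)^2=4, (6-1)^2=25, (7-5)^2=4, (3-7)^2=16, (1-3)^2=4, (5-4)^2=1
sum(d^2) = 54.
Step 3: rho = 1 - 6*54 / (7*(7^2 - 1)) = 1 - 324/336 = 0.035714.
Step 4: Under H0, t = rho * sqrt((n-2)/(1-rho^2)) = 0.0799 ~ t(5).
Step 5: Two-sided p-value from the t-distribution with 5 df = 0.939408.
Step 6: alpha = 0.1. fail to reject H0.

rho = 0.0357, p = 0.939408, fail to reject H0 at alpha = 0.1.


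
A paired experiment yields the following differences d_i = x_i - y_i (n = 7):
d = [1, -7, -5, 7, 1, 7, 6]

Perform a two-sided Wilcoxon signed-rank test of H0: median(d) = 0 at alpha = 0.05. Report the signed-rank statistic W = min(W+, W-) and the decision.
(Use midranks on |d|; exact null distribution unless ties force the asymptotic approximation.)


Step 1: Drop any zero differences (none here) and take |d_i|.
|d| = [1, 7, 5, 7, 1, 7, 6]
Step 2: Midrank |d_i| (ties get averaged ranks).
ranks: |1|->1.5, |7|->6, |5|->3, |7|->6, |1|->1.5, |7|->6, |6|->4
Step 3: Attach original signs; sum ranks with positive sign and with negative sign.
W+ = 1.5 + 6 + 1.5 + 6 + 4 = 19
W- = 6 + 3 = 9
(Check: W+ + W- = 28 should equal n(n+1)/2 = 28.)
Step 4: Test statistic W = min(W+, W-) = 9.
Step 5: Ties in |d|, so use the tie-corrected normal approximation.
        E[W] = n(n+1)/4 = 7*8/4 = 14.
        Tie groups: |d|=1 (t=2), |d|=7 (t=3); sum(t^3 - t) = 30.
        Var[W] = n(n+1)(2n+1)/24 - sum(t^3-t)/48 = 840/24 - 30/48 = 34.375.
        z = (W - E[W]) / sqrt(Var[W]) = (9 - 14) / 5.8630 = -0.8528.
        Two-sided p = 2*Phi(z) = 0.393769.
Step 6: alpha = 0.05. fail to reject H0.

W+ = 19, W- = 9, W = min = 9, p = 0.393769, fail to reject H0.


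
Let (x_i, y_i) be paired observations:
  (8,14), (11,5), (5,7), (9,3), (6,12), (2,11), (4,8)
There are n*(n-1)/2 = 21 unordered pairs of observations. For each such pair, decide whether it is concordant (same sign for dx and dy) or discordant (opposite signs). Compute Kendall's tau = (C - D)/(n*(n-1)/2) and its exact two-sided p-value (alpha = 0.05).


Step 1: Enumerate the 21 unordered pairs (i,j) with i<j and classify each by sign(x_j-x_i) * sign(y_j-y_i).
  (1,2):dx=+3,dy=-9->D; (1,3):dx=-3,dy=-7->C; (1,4):dx=+1,dy=-11->D; (1,5):dx=-2,dy=-2->C
  (1,6):dx=-6,dy=-3->C; (1,7):dx=-4,dy=-6->C; (2,3):dx=-6,dy=+2->D; (2,4):dx=-2,dy=-2->C
  (2,5):dx=-5,dy=+7->D; (2,6):dx=-9,dy=+6->D; (2,7):dx=-7,dy=+3->D; (3,4):dx=+4,dy=-4->D
  (3,5):dx=+1,dy=+5->C; (3,6):dx=-3,dy=+4->D; (3,7):dx=-1,dy=+1->D; (4,5):dx=-3,dy=+9->D
  (4,6):dx=-7,dy=+8->D; (4,7):dx=-5,dy=+5->D; (5,6):dx=-4,dy=-1->C; (5,7):dx=-2,dy=-4->C
  (6,7):dx=+2,dy=-3->D
Step 2: C = 8, D = 13, total pairs = 21.
Step 3: tau = (C - D)/(n(n-1)/2) = (8 - 13)/21 = -0.238095.
Step 4: Exact two-sided p-value (enumerate n! = 5040 permutations of y under H0): p = 0.561905.
Step 5: alpha = 0.05. fail to reject H0.

tau_b = -0.2381 (C=8, D=13), p = 0.561905, fail to reject H0.


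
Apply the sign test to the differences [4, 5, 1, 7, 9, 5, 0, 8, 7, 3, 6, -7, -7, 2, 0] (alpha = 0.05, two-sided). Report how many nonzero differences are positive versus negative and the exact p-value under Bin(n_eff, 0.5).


Step 1: Discard zero differences. Original n = 15; n_eff = number of nonzero differences = 13.
Nonzero differences (with sign): +4, +5, +1, +7, +9, +5, +8, +7, +3, +6, -7, -7, +2
Step 2: Count signs: positive = 11, negative = 2.
Step 3: Under H0: P(positive) = 0.5, so the number of positives S ~ Bin(13, 0.5).
Step 4: Two-sided exact p-value = sum of Bin(13,0.5) probabilities at or below the observed probability = 0.022461.
Step 5: alpha = 0.05. reject H0.

n_eff = 13, pos = 11, neg = 2, p = 0.022461, reject H0.


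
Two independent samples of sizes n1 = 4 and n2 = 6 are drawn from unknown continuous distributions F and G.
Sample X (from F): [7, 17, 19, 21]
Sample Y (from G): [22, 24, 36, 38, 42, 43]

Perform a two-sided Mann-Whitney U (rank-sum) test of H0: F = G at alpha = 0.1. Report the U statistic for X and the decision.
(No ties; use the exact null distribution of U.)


Step 1: Combine and sort all 10 observations; assign midranks.
sorted (value, group): (7,X), (17,X), (19,X), (21,X), (22,Y), (24,Y), (36,Y), (38,Y), (42,Y), (43,Y)
ranks: 7->1, 17->2, 19->3, 21->4, 22->5, 24->6, 36->7, 38->8, 42->9, 43->10
Step 2: Rank sum for X: R1 = 1 + 2 + 3 + 4 = 10.
Step 3: U_X = R1 - n1(n1+1)/2 = 10 - 4*5/2 = 10 - 10 = 0.
       U_Y = n1*n2 - U_X = 24 - 0 = 24.
Step 4: No ties, so the exact null distribution of U (based on enumerating the C(10,4) = 210 equally likely rank assignments) gives the two-sided p-value.
Step 5: p-value = 0.009524; compare to alpha = 0.1. reject H0.

U_X = 0, p = 0.009524, reject H0 at alpha = 0.1.


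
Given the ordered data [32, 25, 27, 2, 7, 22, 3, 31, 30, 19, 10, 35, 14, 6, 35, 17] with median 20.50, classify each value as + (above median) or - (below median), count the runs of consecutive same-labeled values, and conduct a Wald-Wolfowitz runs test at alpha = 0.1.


Step 1: Compute median = 20.50; label A = above, B = below.
Labels in order: AAABBABAABBABBAB  (n_A = 8, n_B = 8)
Step 2: Count runs R = 10.
Step 3: Under H0 (random ordering), E[R] = 2*n_A*n_B/(n_A+n_B) + 1 = 2*8*8/16 + 1 = 9.0000.
        Var[R] = 2*n_A*n_B*(2*n_A*n_B - n_A - n_B) / ((n_A+n_B)^2 * (n_A+n_B-1)) = 14336/3840 = 3.7333.
        SD[R] = 1.9322.
Step 4: Continuity-corrected z = (R - 0.5 - E[R]) / SD[R] = (10 - 0.5 - 9.0000) / 1.9322 = 0.2588.
Step 5: Two-sided p-value via normal approximation = 2*(1 - Phi(|z|)) = 0.795809.
Step 6: alpha = 0.1. fail to reject H0.

R = 10, z = 0.2588, p = 0.795809, fail to reject H0.


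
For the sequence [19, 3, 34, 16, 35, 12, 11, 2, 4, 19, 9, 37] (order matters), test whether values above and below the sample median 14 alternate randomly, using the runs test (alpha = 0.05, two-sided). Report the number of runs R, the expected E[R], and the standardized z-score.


Step 1: Compute median = 14; label A = above, B = below.
Labels in order: ABAAABBBBABA  (n_A = 6, n_B = 6)
Step 2: Count runs R = 7.
Step 3: Under H0 (random ordering), E[R] = 2*n_A*n_B/(n_A+n_B) + 1 = 2*6*6/12 + 1 = 7.0000.
        Var[R] = 2*n_A*n_B*(2*n_A*n_B - n_A - n_B) / ((n_A+n_B)^2 * (n_A+n_B-1)) = 4320/1584 = 2.7273.
        SD[R] = 1.6514.
Step 4: R = E[R], so z = 0 with no continuity correction.
Step 5: Two-sided p-value via normal approximation = 2*(1 - Phi(|z|)) = 1.000000.
Step 6: alpha = 0.05. fail to reject H0.

R = 7, z = 0.0000, p = 1.000000, fail to reject H0.


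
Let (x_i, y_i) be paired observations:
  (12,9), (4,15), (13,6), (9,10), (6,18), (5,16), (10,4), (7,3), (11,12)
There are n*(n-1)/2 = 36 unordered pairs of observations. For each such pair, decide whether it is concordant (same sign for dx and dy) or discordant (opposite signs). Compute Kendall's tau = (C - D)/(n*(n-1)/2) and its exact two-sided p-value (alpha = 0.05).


Step 1: Enumerate the 36 unordered pairs (i,j) with i<j and classify each by sign(x_j-x_i) * sign(y_j-y_i).
  (1,2):dx=-8,dy=+6->D; (1,3):dx=+1,dy=-3->D; (1,4):dx=-3,dy=+1->D; (1,5):dx=-6,dy=+9->D
  (1,6):dx=-7,dy=+7->D; (1,7):dx=-2,dy=-5->C; (1,8):dx=-5,dy=-6->C; (1,9):dx=-1,dy=+3->D
  (2,3):dx=+9,dy=-9->D; (2,4):dx=+5,dy=-5->D; (2,5):dx=+2,dy=+3->C; (2,6):dx=+1,dy=+1->C
  (2,7):dx=+6,dy=-11->D; (2,8):dx=+3,dy=-12->D; (2,9):dx=+7,dy=-3->D; (3,4):dx=-4,dy=+4->D
  (3,5):dx=-7,dy=+12->D; (3,6):dx=-8,dy=+10->D; (3,7):dx=-3,dy=-2->C; (3,8):dx=-6,dy=-3->C
  (3,9):dx=-2,dy=+6->D; (4,5):dx=-3,dy=+8->D; (4,6):dx=-4,dy=+6->D; (4,7):dx=+1,dy=-6->D
  (4,8):dx=-2,dy=-7->C; (4,9):dx=+2,dy=+2->C; (5,6):dx=-1,dy=-2->C; (5,7):dx=+4,dy=-14->D
  (5,8):dx=+1,dy=-15->D; (5,9):dx=+5,dy=-6->D; (6,7):dx=+5,dy=-12->D; (6,8):dx=+2,dy=-13->D
  (6,9):dx=+6,dy=-4->D; (7,8):dx=-3,dy=-1->C; (7,9):dx=+1,dy=+8->C; (8,9):dx=+4,dy=+9->C
Step 2: C = 12, D = 24, total pairs = 36.
Step 3: tau = (C - D)/(n(n-1)/2) = (12 - 24)/36 = -0.333333.
Step 4: Exact two-sided p-value (enumerate n! = 362880 permutations of y under H0): p = 0.259518.
Step 5: alpha = 0.05. fail to reject H0.

tau_b = -0.3333 (C=12, D=24), p = 0.259518, fail to reject H0.


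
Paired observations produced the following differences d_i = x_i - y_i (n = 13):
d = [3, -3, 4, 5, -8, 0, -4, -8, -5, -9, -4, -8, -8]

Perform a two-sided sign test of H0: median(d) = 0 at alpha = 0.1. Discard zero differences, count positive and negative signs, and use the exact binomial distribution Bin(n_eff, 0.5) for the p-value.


Step 1: Discard zero differences. Original n = 13; n_eff = number of nonzero differences = 12.
Nonzero differences (with sign): +3, -3, +4, +5, -8, -4, -8, -5, -9, -4, -8, -8
Step 2: Count signs: positive = 3, negative = 9.
Step 3: Under H0: P(positive) = 0.5, so the number of positives S ~ Bin(12, 0.5).
Step 4: Two-sided exact p-value = sum of Bin(12,0.5) probabilities at or below the observed probability = 0.145996.
Step 5: alpha = 0.1. fail to reject H0.

n_eff = 12, pos = 3, neg = 9, p = 0.145996, fail to reject H0.


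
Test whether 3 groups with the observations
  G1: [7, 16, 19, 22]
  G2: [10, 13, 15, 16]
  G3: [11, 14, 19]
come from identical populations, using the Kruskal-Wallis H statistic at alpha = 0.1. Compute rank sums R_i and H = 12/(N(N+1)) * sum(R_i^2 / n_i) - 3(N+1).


Step 1: Combine all N = 11 observations and assign midranks.
sorted (value, group, rank): (7,G1,1), (10,G2,2), (11,G3,3), (13,G2,4), (14,G3,5), (15,G2,6), (16,G1,7.5), (16,G2,7.5), (19,G1,9.5), (19,G3,9.5), (22,G1,11)
Step 2: Sum ranks within each group.
R_1 = 29 (n_1 = 4)
R_2 = 19.5 (n_2 = 4)
R_3 = 17.5 (n_3 = 3)
Step 3: H = 12/(N(N+1)) * sum(R_i^2/n_i) - 3(N+1)
     = 12/(11*12) * (29^2/4 + 19.5^2/4 + 17.5^2/3) - 3*12
     = 0.090909 * 407.396 - 36
     = 1.035985.
Step 4: Ties present; correction factor C = 1 - 12/(11^3 - 11) = 0.990909. Corrected H = 1.035985 / 0.990909 = 1.045489.
Step 5: Under H0, H ~ chi^2(2); p-value = 0.592891.
Step 6: alpha = 0.1. fail to reject H0.

H = 1.0455, df = 2, p = 0.592891, fail to reject H0.


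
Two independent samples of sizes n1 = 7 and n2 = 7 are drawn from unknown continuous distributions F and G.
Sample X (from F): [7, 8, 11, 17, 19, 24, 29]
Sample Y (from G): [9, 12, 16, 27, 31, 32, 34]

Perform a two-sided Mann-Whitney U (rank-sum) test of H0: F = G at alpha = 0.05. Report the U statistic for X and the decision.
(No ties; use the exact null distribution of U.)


Step 1: Combine and sort all 14 observations; assign midranks.
sorted (value, group): (7,X), (8,X), (9,Y), (11,X), (12,Y), (16,Y), (17,X), (19,X), (24,X), (27,Y), (29,X), (31,Y), (32,Y), (34,Y)
ranks: 7->1, 8->2, 9->3, 11->4, 12->5, 16->6, 17->7, 19->8, 24->9, 27->10, 29->11, 31->12, 32->13, 34->14
Step 2: Rank sum for X: R1 = 1 + 2 + 4 + 7 + 8 + 9 + 11 = 42.
Step 3: U_X = R1 - n1(n1+1)/2 = 42 - 7*8/2 = 42 - 28 = 14.
       U_Y = n1*n2 - U_X = 49 - 14 = 35.
Step 4: No ties, so the exact null distribution of U (based on enumerating the C(14,7) = 3432 equally likely rank assignments) gives the two-sided p-value.
Step 5: p-value = 0.208625; compare to alpha = 0.05. fail to reject H0.

U_X = 14, p = 0.208625, fail to reject H0 at alpha = 0.05.


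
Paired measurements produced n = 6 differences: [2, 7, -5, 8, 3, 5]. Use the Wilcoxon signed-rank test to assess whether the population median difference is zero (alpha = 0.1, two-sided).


Step 1: Drop any zero differences (none here) and take |d_i|.
|d| = [2, 7, 5, 8, 3, 5]
Step 2: Midrank |d_i| (ties get averaged ranks).
ranks: |2|->1, |7|->5, |5|->3.5, |8|->6, |3|->2, |5|->3.5
Step 3: Attach original signs; sum ranks with positive sign and with negative sign.
W+ = 1 + 5 + 6 + 2 + 3.5 = 17.5
W- = 3.5 = 3.5
(Check: W+ + W- = 21 should equal n(n+1)/2 = 21.)
Step 4: Test statistic W = min(W+, W-) = 3.5.
Step 5: Ties in |d|, so use the tie-corrected normal approximation.
        E[W] = n(n+1)/4 = 6*7/4 = 10.5.
        Tie groups: |d|=5 (t=2); sum(t^3 - t) = 6.
        Var[W] = n(n+1)(2n+1)/24 - sum(t^3-t)/48 = 546/24 - 6/48 = 22.625.
        z = (W - E[W]) / sqrt(Var[W]) = (3.5 - 10.5) / 4.7566 = -1.4716.
        Two-sided p = 2*Phi(z) = 0.141116.
Step 6: alpha = 0.1. fail to reject H0.

W+ = 17.5, W- = 3.5, W = min = 3.5, p = 0.141116, fail to reject H0.


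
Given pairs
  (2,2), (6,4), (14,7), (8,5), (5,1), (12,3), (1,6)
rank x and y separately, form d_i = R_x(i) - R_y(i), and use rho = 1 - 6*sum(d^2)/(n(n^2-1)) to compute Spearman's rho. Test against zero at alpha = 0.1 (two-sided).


Step 1: Rank x and y separately (midranks; no ties here).
rank(x): 2->2, 6->4, 14->7, 8->5, 5->3, 12->6, 1->1
rank(y): 2->2, 4->4, 7->7, 5->5, 1->1, 3->3, 6->6
Step 2: d_i = R_x(i) - R_y(i); compute d_i^2.
  (2-2)^2=0, (4-4)^2=0, (7-7)^2=0, (5-5)^2=0, (3-1)^2=4, (6-3)^2=9, (1-6)^2=25
sum(d^2) = 38.
Step 3: rho = 1 - 6*38 / (7*(7^2 - 1)) = 1 - 228/336 = 0.321429.
Step 4: Under H0, t = rho * sqrt((n-2)/(1-rho^2)) = 0.7590 ~ t(5).
Step 5: Two-sided p-value from the t-distribution with 5 df = 0.482072.
Step 6: alpha = 0.1. fail to reject H0.

rho = 0.3214, p = 0.482072, fail to reject H0 at alpha = 0.1.


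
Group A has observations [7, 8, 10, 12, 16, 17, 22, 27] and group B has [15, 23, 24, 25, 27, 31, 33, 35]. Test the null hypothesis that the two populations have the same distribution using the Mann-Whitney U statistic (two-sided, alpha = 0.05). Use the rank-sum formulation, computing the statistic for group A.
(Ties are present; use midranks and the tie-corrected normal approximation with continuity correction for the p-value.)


Step 1: Combine and sort all 16 observations; assign midranks.
sorted (value, group): (7,X), (8,X), (10,X), (12,X), (15,Y), (16,X), (17,X), (22,X), (23,Y), (24,Y), (25,Y), (27,X), (27,Y), (31,Y), (33,Y), (35,Y)
ranks: 7->1, 8->2, 10->3, 12->4, 15->5, 16->6, 17->7, 22->8, 23->9, 24->10, 25->11, 27->12.5, 27->12.5, 31->14, 33->15, 35->16
Step 2: Rank sum for X: R1 = 1 + 2 + 3 + 4 + 6 + 7 + 8 + 12.5 = 43.5.
Step 3: U_X = R1 - n1(n1+1)/2 = 43.5 - 8*9/2 = 43.5 - 36 = 7.5.
       U_Y = n1*n2 - U_X = 64 - 7.5 = 56.5.
Step 4: Ties are present, so use the tie-corrected normal approximation (with continuity correction) for the p-value.
Step 5: p-value = 0.011657; compare to alpha = 0.05. reject H0.

U_X = 7.5, p = 0.011657, reject H0 at alpha = 0.05.


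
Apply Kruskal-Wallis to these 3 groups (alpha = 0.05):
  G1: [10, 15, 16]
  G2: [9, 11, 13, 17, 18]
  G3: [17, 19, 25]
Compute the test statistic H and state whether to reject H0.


Step 1: Combine all N = 11 observations and assign midranks.
sorted (value, group, rank): (9,G2,1), (10,G1,2), (11,G2,3), (13,G2,4), (15,G1,5), (16,G1,6), (17,G2,7.5), (17,G3,7.5), (18,G2,9), (19,G3,10), (25,G3,11)
Step 2: Sum ranks within each group.
R_1 = 13 (n_1 = 3)
R_2 = 24.5 (n_2 = 5)
R_3 = 28.5 (n_3 = 3)
Step 3: H = 12/(N(N+1)) * sum(R_i^2/n_i) - 3(N+1)
     = 12/(11*12) * (13^2/3 + 24.5^2/5 + 28.5^2/3) - 3*12
     = 0.090909 * 447.133 - 36
     = 4.648485.
Step 4: Ties present; correction factor C = 1 - 6/(11^3 - 11) = 0.995455. Corrected H = 4.648485 / 0.995455 = 4.669711.
Step 5: Under H0, H ~ chi^2(2); p-value = 0.096824.
Step 6: alpha = 0.05. fail to reject H0.

H = 4.6697, df = 2, p = 0.096824, fail to reject H0.


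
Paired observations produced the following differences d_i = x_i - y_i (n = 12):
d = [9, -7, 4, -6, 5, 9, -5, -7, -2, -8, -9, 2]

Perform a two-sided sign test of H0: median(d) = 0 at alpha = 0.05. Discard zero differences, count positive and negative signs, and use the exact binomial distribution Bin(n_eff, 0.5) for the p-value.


Step 1: Discard zero differences. Original n = 12; n_eff = number of nonzero differences = 12.
Nonzero differences (with sign): +9, -7, +4, -6, +5, +9, -5, -7, -2, -8, -9, +2
Step 2: Count signs: positive = 5, negative = 7.
Step 3: Under H0: P(positive) = 0.5, so the number of positives S ~ Bin(12, 0.5).
Step 4: Two-sided exact p-value = sum of Bin(12,0.5) probabilities at or below the observed probability = 0.774414.
Step 5: alpha = 0.05. fail to reject H0.

n_eff = 12, pos = 5, neg = 7, p = 0.774414, fail to reject H0.


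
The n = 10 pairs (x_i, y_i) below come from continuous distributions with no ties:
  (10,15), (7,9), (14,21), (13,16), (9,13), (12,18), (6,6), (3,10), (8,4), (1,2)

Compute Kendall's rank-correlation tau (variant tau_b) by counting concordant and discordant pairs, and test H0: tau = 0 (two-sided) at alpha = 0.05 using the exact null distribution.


Step 1: Enumerate the 45 unordered pairs (i,j) with i<j and classify each by sign(x_j-x_i) * sign(y_j-y_i).
  (1,2):dx=-3,dy=-6->C; (1,3):dx=+4,dy=+6->C; (1,4):dx=+3,dy=+1->C; (1,5):dx=-1,dy=-2->C
  (1,6):dx=+2,dy=+3->C; (1,7):dx=-4,dy=-9->C; (1,8):dx=-7,dy=-5->C; (1,9):dx=-2,dy=-11->C
  (1,10):dx=-9,dy=-13->C; (2,3):dx=+7,dy=+12->C; (2,4):dx=+6,dy=+7->C; (2,5):dx=+2,dy=+4->C
  (2,6):dx=+5,dy=+9->C; (2,7):dx=-1,dy=-3->C; (2,8):dx=-4,dy=+1->D; (2,9):dx=+1,dy=-5->D
  (2,10):dx=-6,dy=-7->C; (3,4):dx=-1,dy=-5->C; (3,5):dx=-5,dy=-8->C; (3,6):dx=-2,dy=-3->C
  (3,7):dx=-8,dy=-15->C; (3,8):dx=-11,dy=-11->C; (3,9):dx=-6,dy=-17->C; (3,10):dx=-13,dy=-19->C
  (4,5):dx=-4,dy=-3->C; (4,6):dx=-1,dy=+2->D; (4,7):dx=-7,dy=-10->C; (4,8):dx=-10,dy=-6->C
  (4,9):dx=-5,dy=-12->C; (4,10):dx=-12,dy=-14->C; (5,6):dx=+3,dy=+5->C; (5,7):dx=-3,dy=-7->C
  (5,8):dx=-6,dy=-3->C; (5,9):dx=-1,dy=-9->C; (5,10):dx=-8,dy=-11->C; (6,7):dx=-6,dy=-12->C
  (6,8):dx=-9,dy=-8->C; (6,9):dx=-4,dy=-14->C; (6,10):dx=-11,dy=-16->C; (7,8):dx=-3,dy=+4->D
  (7,9):dx=+2,dy=-2->D; (7,10):dx=-5,dy=-4->C; (8,9):dx=+5,dy=-6->D; (8,10):dx=-2,dy=-8->C
  (9,10):dx=-7,dy=-2->C
Step 2: C = 39, D = 6, total pairs = 45.
Step 3: tau = (C - D)/(n(n-1)/2) = (39 - 6)/45 = 0.733333.
Step 4: Exact two-sided p-value (enumerate n! = 3628800 permutations of y under H0): p = 0.002213.
Step 5: alpha = 0.05. reject H0.

tau_b = 0.7333 (C=39, D=6), p = 0.002213, reject H0.


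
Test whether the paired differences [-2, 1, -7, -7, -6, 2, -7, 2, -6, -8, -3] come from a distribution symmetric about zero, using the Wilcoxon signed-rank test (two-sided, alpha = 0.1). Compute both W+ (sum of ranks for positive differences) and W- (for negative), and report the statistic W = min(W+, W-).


Step 1: Drop any zero differences (none here) and take |d_i|.
|d| = [2, 1, 7, 7, 6, 2, 7, 2, 6, 8, 3]
Step 2: Midrank |d_i| (ties get averaged ranks).
ranks: |2|->3, |1|->1, |7|->9, |7|->9, |6|->6.5, |2|->3, |7|->9, |2|->3, |6|->6.5, |8|->11, |3|->5
Step 3: Attach original signs; sum ranks with positive sign and with negative sign.
W+ = 1 + 3 + 3 = 7
W- = 3 + 9 + 9 + 6.5 + 9 + 6.5 + 11 + 5 = 59
(Check: W+ + W- = 66 should equal n(n+1)/2 = 66.)
Step 4: Test statistic W = min(W+, W-) = 7.
Step 5: Ties in |d|, so use the tie-corrected normal approximation.
        E[W] = n(n+1)/4 = 11*12/4 = 33.
        Tie groups: |d|=2 (t=3), |d|=6 (t=2), |d|=7 (t=3); sum(t^3 - t) = 54.
        Var[W] = n(n+1)(2n+1)/24 - sum(t^3-t)/48 = 3036/24 - 54/48 = 125.375.
        z = (W - E[W]) / sqrt(Var[W]) = (7 - 33) / 11.1971 = -2.3220.
        Two-sided p = 2*Phi(z) = 0.020231.
Step 6: alpha = 0.1. reject H0.

W+ = 7, W- = 59, W = min = 7, p = 0.020231, reject H0.


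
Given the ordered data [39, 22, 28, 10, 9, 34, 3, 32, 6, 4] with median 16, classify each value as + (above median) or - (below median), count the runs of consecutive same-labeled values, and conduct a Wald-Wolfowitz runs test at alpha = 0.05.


Step 1: Compute median = 16; label A = above, B = below.
Labels in order: AAABBABABB  (n_A = 5, n_B = 5)
Step 2: Count runs R = 6.
Step 3: Under H0 (random ordering), E[R] = 2*n_A*n_B/(n_A+n_B) + 1 = 2*5*5/10 + 1 = 6.0000.
        Var[R] = 2*n_A*n_B*(2*n_A*n_B - n_A - n_B) / ((n_A+n_B)^2 * (n_A+n_B-1)) = 2000/900 = 2.2222.
        SD[R] = 1.4907.
Step 4: R = E[R], so z = 0 with no continuity correction.
Step 5: Two-sided p-value via normal approximation = 2*(1 - Phi(|z|)) = 1.000000.
Step 6: alpha = 0.05. fail to reject H0.

R = 6, z = 0.0000, p = 1.000000, fail to reject H0.


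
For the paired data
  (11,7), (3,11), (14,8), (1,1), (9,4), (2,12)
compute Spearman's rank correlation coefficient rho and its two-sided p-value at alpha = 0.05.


Step 1: Rank x and y separately (midranks; no ties here).
rank(x): 11->5, 3->3, 14->6, 1->1, 9->4, 2->2
rank(y): 7->3, 11->5, 8->4, 1->1, 4->2, 12->6
Step 2: d_i = R_x(i) - R_y(i); compute d_i^2.
  (5-3)^2=4, (3-5)^2=4, (6-4)^2=4, (1-1)^2=0, (4-2)^2=4, (2-6)^2=16
sum(d^2) = 32.
Step 3: rho = 1 - 6*32 / (6*(6^2 - 1)) = 1 - 192/210 = 0.085714.
Step 4: Under H0, t = rho * sqrt((n-2)/(1-rho^2)) = 0.1721 ~ t(4).
Step 5: Two-sided p-value from the t-distribution with 4 df = 0.871743.
Step 6: alpha = 0.05. fail to reject H0.

rho = 0.0857, p = 0.871743, fail to reject H0 at alpha = 0.05.


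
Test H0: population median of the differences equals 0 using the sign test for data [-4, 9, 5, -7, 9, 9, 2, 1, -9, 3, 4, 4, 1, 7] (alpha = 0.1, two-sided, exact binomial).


Step 1: Discard zero differences. Original n = 14; n_eff = number of nonzero differences = 14.
Nonzero differences (with sign): -4, +9, +5, -7, +9, +9, +2, +1, -9, +3, +4, +4, +1, +7
Step 2: Count signs: positive = 11, negative = 3.
Step 3: Under H0: P(positive) = 0.5, so the number of positives S ~ Bin(14, 0.5).
Step 4: Two-sided exact p-value = sum of Bin(14,0.5) probabilities at or below the observed probability = 0.057373.
Step 5: alpha = 0.1. reject H0.

n_eff = 14, pos = 11, neg = 3, p = 0.057373, reject H0.


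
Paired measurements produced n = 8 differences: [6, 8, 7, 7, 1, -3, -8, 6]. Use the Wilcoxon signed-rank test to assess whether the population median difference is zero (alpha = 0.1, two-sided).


Step 1: Drop any zero differences (none here) and take |d_i|.
|d| = [6, 8, 7, 7, 1, 3, 8, 6]
Step 2: Midrank |d_i| (ties get averaged ranks).
ranks: |6|->3.5, |8|->7.5, |7|->5.5, |7|->5.5, |1|->1, |3|->2, |8|->7.5, |6|->3.5
Step 3: Attach original signs; sum ranks with positive sign and with negative sign.
W+ = 3.5 + 7.5 + 5.5 + 5.5 + 1 + 3.5 = 26.5
W- = 2 + 7.5 = 9.5
(Check: W+ + W- = 36 should equal n(n+1)/2 = 36.)
Step 4: Test statistic W = min(W+, W-) = 9.5.
Step 5: Ties in |d|, so use the tie-corrected normal approximation.
        E[W] = n(n+1)/4 = 8*9/4 = 18.
        Tie groups: |d|=6 (t=2), |d|=7 (t=2), |d|=8 (t=2); sum(t^3 - t) = 18.
        Var[W] = n(n+1)(2n+1)/24 - sum(t^3-t)/48 = 1224/24 - 18/48 = 50.625.
        z = (W - E[W]) / sqrt(Var[W]) = (9.5 - 18) / 7.1151 = -1.1946.
        Two-sided p = 2*Phi(z) = 0.232228.
Step 6: alpha = 0.1. fail to reject H0.

W+ = 26.5, W- = 9.5, W = min = 9.5, p = 0.232228, fail to reject H0.


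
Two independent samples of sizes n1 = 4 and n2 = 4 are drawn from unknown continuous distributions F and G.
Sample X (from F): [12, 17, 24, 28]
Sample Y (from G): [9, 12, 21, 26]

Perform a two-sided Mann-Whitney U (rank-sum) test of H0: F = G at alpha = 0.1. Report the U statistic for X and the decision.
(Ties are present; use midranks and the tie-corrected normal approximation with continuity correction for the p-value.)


Step 1: Combine and sort all 8 observations; assign midranks.
sorted (value, group): (9,Y), (12,X), (12,Y), (17,X), (21,Y), (24,X), (26,Y), (28,X)
ranks: 9->1, 12->2.5, 12->2.5, 17->4, 21->5, 24->6, 26->7, 28->8
Step 2: Rank sum for X: R1 = 2.5 + 4 + 6 + 8 = 20.5.
Step 3: U_X = R1 - n1(n1+1)/2 = 20.5 - 4*5/2 = 20.5 - 10 = 10.5.
       U_Y = n1*n2 - U_X = 16 - 10.5 = 5.5.
Step 4: Ties are present, so use the tie-corrected normal approximation (with continuity correction) for the p-value.
Step 5: p-value = 0.561363; compare to alpha = 0.1. fail to reject H0.

U_X = 10.5, p = 0.561363, fail to reject H0 at alpha = 0.1.


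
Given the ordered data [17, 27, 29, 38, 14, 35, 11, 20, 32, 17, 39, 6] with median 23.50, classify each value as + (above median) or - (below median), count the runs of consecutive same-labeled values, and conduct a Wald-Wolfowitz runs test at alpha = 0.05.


Step 1: Compute median = 23.50; label A = above, B = below.
Labels in order: BAAABABBABAB  (n_A = 6, n_B = 6)
Step 2: Count runs R = 9.
Step 3: Under H0 (random ordering), E[R] = 2*n_A*n_B/(n_A+n_B) + 1 = 2*6*6/12 + 1 = 7.0000.
        Var[R] = 2*n_A*n_B*(2*n_A*n_B - n_A - n_B) / ((n_A+n_B)^2 * (n_A+n_B-1)) = 4320/1584 = 2.7273.
        SD[R] = 1.6514.
Step 4: Continuity-corrected z = (R - 0.5 - E[R]) / SD[R] = (9 - 0.5 - 7.0000) / 1.6514 = 0.9083.
Step 5: Two-sided p-value via normal approximation = 2*(1 - Phi(|z|)) = 0.363722.
Step 6: alpha = 0.05. fail to reject H0.

R = 9, z = 0.9083, p = 0.363722, fail to reject H0.


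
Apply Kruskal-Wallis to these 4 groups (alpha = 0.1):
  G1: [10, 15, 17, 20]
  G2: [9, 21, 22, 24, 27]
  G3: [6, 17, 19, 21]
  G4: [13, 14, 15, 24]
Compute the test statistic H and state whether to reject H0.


Step 1: Combine all N = 17 observations and assign midranks.
sorted (value, group, rank): (6,G3,1), (9,G2,2), (10,G1,3), (13,G4,4), (14,G4,5), (15,G1,6.5), (15,G4,6.5), (17,G1,8.5), (17,G3,8.5), (19,G3,10), (20,G1,11), (21,G2,12.5), (21,G3,12.5), (22,G2,14), (24,G2,15.5), (24,G4,15.5), (27,G2,17)
Step 2: Sum ranks within each group.
R_1 = 29 (n_1 = 4)
R_2 = 61 (n_2 = 5)
R_3 = 32 (n_3 = 4)
R_4 = 31 (n_4 = 4)
Step 3: H = 12/(N(N+1)) * sum(R_i^2/n_i) - 3(N+1)
     = 12/(17*18) * (29^2/4 + 61^2/5 + 32^2/4 + 31^2/4) - 3*18
     = 0.039216 * 1450.7 - 54
     = 2.890196.
Step 4: Ties present; correction factor C = 1 - 24/(17^3 - 17) = 0.995098. Corrected H = 2.890196 / 0.995098 = 2.904433.
Step 5: Under H0, H ~ chi^2(3); p-value = 0.406596.
Step 6: alpha = 0.1. fail to reject H0.

H = 2.9044, df = 3, p = 0.406596, fail to reject H0.


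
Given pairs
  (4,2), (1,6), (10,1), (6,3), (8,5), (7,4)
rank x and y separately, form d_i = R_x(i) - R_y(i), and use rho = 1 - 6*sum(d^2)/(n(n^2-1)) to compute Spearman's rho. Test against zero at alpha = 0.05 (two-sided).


Step 1: Rank x and y separately (midranks; no ties here).
rank(x): 4->2, 1->1, 10->6, 6->3, 8->5, 7->4
rank(y): 2->2, 6->6, 1->1, 3->3, 5->5, 4->4
Step 2: d_i = R_x(i) - R_y(i); compute d_i^2.
  (2-2)^2=0, (1-6)^2=25, (6-1)^2=25, (3-3)^2=0, (5-5)^2=0, (4-4)^2=0
sum(d^2) = 50.
Step 3: rho = 1 - 6*50 / (6*(6^2 - 1)) = 1 - 300/210 = -0.428571.
Step 4: Under H0, t = rho * sqrt((n-2)/(1-rho^2)) = -0.9487 ~ t(4).
Step 5: Two-sided p-value from the t-distribution with 4 df = 0.396501.
Step 6: alpha = 0.05. fail to reject H0.

rho = -0.4286, p = 0.396501, fail to reject H0 at alpha = 0.05.


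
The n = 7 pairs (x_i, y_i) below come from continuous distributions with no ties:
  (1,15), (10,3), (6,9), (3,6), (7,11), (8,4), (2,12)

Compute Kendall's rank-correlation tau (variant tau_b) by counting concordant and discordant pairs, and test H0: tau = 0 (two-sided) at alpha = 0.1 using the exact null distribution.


Step 1: Enumerate the 21 unordered pairs (i,j) with i<j and classify each by sign(x_j-x_i) * sign(y_j-y_i).
  (1,2):dx=+9,dy=-12->D; (1,3):dx=+5,dy=-6->D; (1,4):dx=+2,dy=-9->D; (1,5):dx=+6,dy=-4->D
  (1,6):dx=+7,dy=-11->D; (1,7):dx=+1,dy=-3->D; (2,3):dx=-4,dy=+6->D; (2,4):dx=-7,dy=+3->D
  (2,5):dx=-3,dy=+8->D; (2,6):dx=-2,dy=+1->D; (2,7):dx=-8,dy=+9->D; (3,4):dx=-3,dy=-3->C
  (3,5):dx=+1,dy=+2->C; (3,6):dx=+2,dy=-5->D; (3,7):dx=-4,dy=+3->D; (4,5):dx=+4,dy=+5->C
  (4,6):dx=+5,dy=-2->D; (4,7):dx=-1,dy=+6->D; (5,6):dx=+1,dy=-7->D; (5,7):dx=-5,dy=+1->D
  (6,7):dx=-6,dy=+8->D
Step 2: C = 3, D = 18, total pairs = 21.
Step 3: tau = (C - D)/(n(n-1)/2) = (3 - 18)/21 = -0.714286.
Step 4: Exact two-sided p-value (enumerate n! = 5040 permutations of y under H0): p = 0.030159.
Step 5: alpha = 0.1. reject H0.

tau_b = -0.7143 (C=3, D=18), p = 0.030159, reject H0.


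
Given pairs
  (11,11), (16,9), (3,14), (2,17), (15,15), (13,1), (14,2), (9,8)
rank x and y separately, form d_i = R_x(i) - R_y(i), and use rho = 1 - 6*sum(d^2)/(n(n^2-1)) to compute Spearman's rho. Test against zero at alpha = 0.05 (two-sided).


Step 1: Rank x and y separately (midranks; no ties here).
rank(x): 11->4, 16->8, 3->2, 2->1, 15->7, 13->5, 14->6, 9->3
rank(y): 11->5, 9->4, 14->6, 17->8, 15->7, 1->1, 2->2, 8->3
Step 2: d_i = R_x(i) - R_y(i); compute d_i^2.
  (4-5)^2=1, (8-4)^2=16, (2-6)^2=16, (1-8)^2=49, (7-7)^2=0, (5-1)^2=16, (6-2)^2=16, (3-3)^2=0
sum(d^2) = 114.
Step 3: rho = 1 - 6*114 / (8*(8^2 - 1)) = 1 - 684/504 = -0.357143.
Step 4: Under H0, t = rho * sqrt((n-2)/(1-rho^2)) = -0.9366 ~ t(6).
Step 5: Two-sided p-value from the t-distribution with 6 df = 0.385121.
Step 6: alpha = 0.05. fail to reject H0.

rho = -0.3571, p = 0.385121, fail to reject H0 at alpha = 0.05.


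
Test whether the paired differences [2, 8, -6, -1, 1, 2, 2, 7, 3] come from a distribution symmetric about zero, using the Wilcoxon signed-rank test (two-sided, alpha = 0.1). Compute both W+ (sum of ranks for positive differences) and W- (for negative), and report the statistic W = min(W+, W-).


Step 1: Drop any zero differences (none here) and take |d_i|.
|d| = [2, 8, 6, 1, 1, 2, 2, 7, 3]
Step 2: Midrank |d_i| (ties get averaged ranks).
ranks: |2|->4, |8|->9, |6|->7, |1|->1.5, |1|->1.5, |2|->4, |2|->4, |7|->8, |3|->6
Step 3: Attach original signs; sum ranks with positive sign and with negative sign.
W+ = 4 + 9 + 1.5 + 4 + 4 + 8 + 6 = 36.5
W- = 7 + 1.5 = 8.5
(Check: W+ + W- = 45 should equal n(n+1)/2 = 45.)
Step 4: Test statistic W = min(W+, W-) = 8.5.
Step 5: Ties in |d|, so use the tie-corrected normal approximation.
        E[W] = n(n+1)/4 = 9*10/4 = 22.5.
        Tie groups: |d|=1 (t=2), |d|=2 (t=3); sum(t^3 - t) = 30.
        Var[W] = n(n+1)(2n+1)/24 - sum(t^3-t)/48 = 1710/24 - 30/48 = 70.625.
        z = (W - E[W]) / sqrt(Var[W]) = (8.5 - 22.5) / 8.4039 = -1.6659.
        Two-sided p = 2*Phi(z) = 0.095733.
Step 6: alpha = 0.1. reject H0.

W+ = 36.5, W- = 8.5, W = min = 8.5, p = 0.095733, reject H0.


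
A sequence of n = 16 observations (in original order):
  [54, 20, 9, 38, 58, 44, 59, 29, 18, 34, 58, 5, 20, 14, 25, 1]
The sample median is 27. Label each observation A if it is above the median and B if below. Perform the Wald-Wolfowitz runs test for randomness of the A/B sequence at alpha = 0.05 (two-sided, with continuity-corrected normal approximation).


Step 1: Compute median = 27; label A = above, B = below.
Labels in order: ABBAAAAABAABBBBB  (n_A = 8, n_B = 8)
Step 2: Count runs R = 6.
Step 3: Under H0 (random ordering), E[R] = 2*n_A*n_B/(n_A+n_B) + 1 = 2*8*8/16 + 1 = 9.0000.
        Var[R] = 2*n_A*n_B*(2*n_A*n_B - n_A - n_B) / ((n_A+n_B)^2 * (n_A+n_B-1)) = 14336/3840 = 3.7333.
        SD[R] = 1.9322.
Step 4: Continuity-corrected z = (R + 0.5 - E[R]) / SD[R] = (6 + 0.5 - 9.0000) / 1.9322 = -1.2939.
Step 5: Two-sided p-value via normal approximation = 2*(1 - Phi(|z|)) = 0.195709.
Step 6: alpha = 0.05. fail to reject H0.

R = 6, z = -1.2939, p = 0.195709, fail to reject H0.


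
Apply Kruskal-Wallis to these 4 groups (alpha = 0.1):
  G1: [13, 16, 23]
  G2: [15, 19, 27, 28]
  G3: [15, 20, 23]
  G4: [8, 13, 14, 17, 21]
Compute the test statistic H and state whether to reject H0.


Step 1: Combine all N = 15 observations and assign midranks.
sorted (value, group, rank): (8,G4,1), (13,G1,2.5), (13,G4,2.5), (14,G4,4), (15,G2,5.5), (15,G3,5.5), (16,G1,7), (17,G4,8), (19,G2,9), (20,G3,10), (21,G4,11), (23,G1,12.5), (23,G3,12.5), (27,G2,14), (28,G2,15)
Step 2: Sum ranks within each group.
R_1 = 22 (n_1 = 3)
R_2 = 43.5 (n_2 = 4)
R_3 = 28 (n_3 = 3)
R_4 = 26.5 (n_4 = 5)
Step 3: H = 12/(N(N+1)) * sum(R_i^2/n_i) - 3(N+1)
     = 12/(15*16) * (22^2/3 + 43.5^2/4 + 28^2/3 + 26.5^2/5) - 3*16
     = 0.050000 * 1036.18 - 48
     = 3.808958.
Step 4: Ties present; correction factor C = 1 - 18/(15^3 - 15) = 0.994643. Corrected H = 3.808958 / 0.994643 = 3.829473.
Step 5: Under H0, H ~ chi^2(3); p-value = 0.280476.
Step 6: alpha = 0.1. fail to reject H0.

H = 3.8295, df = 3, p = 0.280476, fail to reject H0.


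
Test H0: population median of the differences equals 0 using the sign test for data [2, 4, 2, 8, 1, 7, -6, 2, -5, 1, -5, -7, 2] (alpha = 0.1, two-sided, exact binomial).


Step 1: Discard zero differences. Original n = 13; n_eff = number of nonzero differences = 13.
Nonzero differences (with sign): +2, +4, +2, +8, +1, +7, -6, +2, -5, +1, -5, -7, +2
Step 2: Count signs: positive = 9, negative = 4.
Step 3: Under H0: P(positive) = 0.5, so the number of positives S ~ Bin(13, 0.5).
Step 4: Two-sided exact p-value = sum of Bin(13,0.5) probabilities at or below the observed probability = 0.266846.
Step 5: alpha = 0.1. fail to reject H0.

n_eff = 13, pos = 9, neg = 4, p = 0.266846, fail to reject H0.


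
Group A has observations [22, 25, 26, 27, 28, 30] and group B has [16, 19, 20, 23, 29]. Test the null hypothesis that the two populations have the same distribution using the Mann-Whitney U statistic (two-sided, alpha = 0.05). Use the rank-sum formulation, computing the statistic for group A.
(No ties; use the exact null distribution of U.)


Step 1: Combine and sort all 11 observations; assign midranks.
sorted (value, group): (16,Y), (19,Y), (20,Y), (22,X), (23,Y), (25,X), (26,X), (27,X), (28,X), (29,Y), (30,X)
ranks: 16->1, 19->2, 20->3, 22->4, 23->5, 25->6, 26->7, 27->8, 28->9, 29->10, 30->11
Step 2: Rank sum for X: R1 = 4 + 6 + 7 + 8 + 9 + 11 = 45.
Step 3: U_X = R1 - n1(n1+1)/2 = 45 - 6*7/2 = 45 - 21 = 24.
       U_Y = n1*n2 - U_X = 30 - 24 = 6.
Step 4: No ties, so the exact null distribution of U (based on enumerating the C(11,6) = 462 equally likely rank assignments) gives the two-sided p-value.
Step 5: p-value = 0.125541; compare to alpha = 0.05. fail to reject H0.

U_X = 24, p = 0.125541, fail to reject H0 at alpha = 0.05.


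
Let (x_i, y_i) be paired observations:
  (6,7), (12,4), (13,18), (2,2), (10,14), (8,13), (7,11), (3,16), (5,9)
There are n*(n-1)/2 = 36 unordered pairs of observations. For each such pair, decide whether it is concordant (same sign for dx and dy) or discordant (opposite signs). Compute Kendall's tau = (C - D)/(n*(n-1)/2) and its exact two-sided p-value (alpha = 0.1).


Step 1: Enumerate the 36 unordered pairs (i,j) with i<j and classify each by sign(x_j-x_i) * sign(y_j-y_i).
  (1,2):dx=+6,dy=-3->D; (1,3):dx=+7,dy=+11->C; (1,4):dx=-4,dy=-5->C; (1,5):dx=+4,dy=+7->C
  (1,6):dx=+2,dy=+6->C; (1,7):dx=+1,dy=+4->C; (1,8):dx=-3,dy=+9->D; (1,9):dx=-1,dy=+2->D
  (2,3):dx=+1,dy=+14->C; (2,4):dx=-10,dy=-2->C; (2,5):dx=-2,dy=+10->D; (2,6):dx=-4,dy=+9->D
  (2,7):dx=-5,dy=+7->D; (2,8):dx=-9,dy=+12->D; (2,9):dx=-7,dy=+5->D; (3,4):dx=-11,dy=-16->C
  (3,5):dx=-3,dy=-4->C; (3,6):dx=-5,dy=-5->C; (3,7):dx=-6,dy=-7->C; (3,8):dx=-10,dy=-2->C
  (3,9):dx=-8,dy=-9->C; (4,5):dx=+8,dy=+12->C; (4,6):dx=+6,dy=+11->C; (4,7):dx=+5,dy=+9->C
  (4,8):dx=+1,dy=+14->C; (4,9):dx=+3,dy=+7->C; (5,6):dx=-2,dy=-1->C; (5,7):dx=-3,dy=-3->C
  (5,8):dx=-7,dy=+2->D; (5,9):dx=-5,dy=-5->C; (6,7):dx=-1,dy=-2->C; (6,8):dx=-5,dy=+3->D
  (6,9):dx=-3,dy=-4->C; (7,8):dx=-4,dy=+5->D; (7,9):dx=-2,dy=-2->C; (8,9):dx=+2,dy=-7->D
Step 2: C = 24, D = 12, total pairs = 36.
Step 3: tau = (C - D)/(n(n-1)/2) = (24 - 12)/36 = 0.333333.
Step 4: Exact two-sided p-value (enumerate n! = 362880 permutations of y under H0): p = 0.259518.
Step 5: alpha = 0.1. fail to reject H0.

tau_b = 0.3333 (C=24, D=12), p = 0.259518, fail to reject H0.


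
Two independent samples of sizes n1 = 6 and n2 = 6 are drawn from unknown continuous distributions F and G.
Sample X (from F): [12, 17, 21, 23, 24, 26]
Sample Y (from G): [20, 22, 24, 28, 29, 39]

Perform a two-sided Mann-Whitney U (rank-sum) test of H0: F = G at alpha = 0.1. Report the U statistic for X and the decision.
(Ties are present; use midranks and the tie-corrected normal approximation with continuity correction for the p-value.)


Step 1: Combine and sort all 12 observations; assign midranks.
sorted (value, group): (12,X), (17,X), (20,Y), (21,X), (22,Y), (23,X), (24,X), (24,Y), (26,X), (28,Y), (29,Y), (39,Y)
ranks: 12->1, 17->2, 20->3, 21->4, 22->5, 23->6, 24->7.5, 24->7.5, 26->9, 28->10, 29->11, 39->12
Step 2: Rank sum for X: R1 = 1 + 2 + 4 + 6 + 7.5 + 9 = 29.5.
Step 3: U_X = R1 - n1(n1+1)/2 = 29.5 - 6*7/2 = 29.5 - 21 = 8.5.
       U_Y = n1*n2 - U_X = 36 - 8.5 = 27.5.
Step 4: Ties are present, so use the tie-corrected normal approximation (with continuity correction) for the p-value.
Step 5: p-value = 0.148829; compare to alpha = 0.1. fail to reject H0.

U_X = 8.5, p = 0.148829, fail to reject H0 at alpha = 0.1.
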